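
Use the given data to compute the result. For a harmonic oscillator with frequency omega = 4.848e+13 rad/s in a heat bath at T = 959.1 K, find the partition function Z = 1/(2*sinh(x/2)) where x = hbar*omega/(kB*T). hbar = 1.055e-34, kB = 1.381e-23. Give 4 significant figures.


Step 1: Compute x = hbar*omega/(kB*T) = 1.055e-34*4.848e+13/(1.381e-23*959.1) = 0.3862
Step 2: x/2 = 0.1931
Step 3: sinh(x/2) = 0.1943
Step 4: Z = 1/(2*0.1943) = 2.574

2.574


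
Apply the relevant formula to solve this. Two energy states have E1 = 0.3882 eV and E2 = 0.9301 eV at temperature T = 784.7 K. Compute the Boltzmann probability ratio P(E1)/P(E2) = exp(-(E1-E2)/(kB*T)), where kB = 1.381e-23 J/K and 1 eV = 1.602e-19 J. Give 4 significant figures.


Step 1: Compute energy difference dE = E1 - E2 = 0.3882 - 0.9301 = -0.5419 eV
Step 2: Convert to Joules: dE_J = -0.5419 * 1.602e-19 = -8.681e-20 J
Step 3: Compute exponent = -dE_J / (kB * T) = -(-8.681e-20) / (1.381e-23 * 784.7) = 8.011
Step 4: P(E1)/P(E2) = exp(8.011) = 3014

3014


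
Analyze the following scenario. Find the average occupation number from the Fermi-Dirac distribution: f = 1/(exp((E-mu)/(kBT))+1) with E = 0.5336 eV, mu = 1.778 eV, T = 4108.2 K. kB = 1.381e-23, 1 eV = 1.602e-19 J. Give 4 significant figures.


Step 1: (E - mu) = 0.5336 - 1.778 = -1.244 eV
Step 2: Convert: (E-mu)*eV = -1.994e-19 J
Step 3: x = (E-mu)*eV/(kB*T) = -3.514
Step 4: f = 1/(exp(-3.514)+1) = 0.9711

0.9711


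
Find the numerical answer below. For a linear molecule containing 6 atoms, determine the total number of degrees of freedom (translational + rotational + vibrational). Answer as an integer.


Step 1: Translational DOF = 3
Step 2: Rotational DOF (linear) = 2
Step 3: Vibrational DOF = 3*6 - 5 = 13
Step 4: Total = 3 + 2 + 13 = 18

18


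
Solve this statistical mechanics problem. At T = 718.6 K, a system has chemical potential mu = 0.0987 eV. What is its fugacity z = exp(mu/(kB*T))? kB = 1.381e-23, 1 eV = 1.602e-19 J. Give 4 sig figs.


Step 1: Convert mu to Joules: 0.0987*1.602e-19 = 1.581e-20 J
Step 2: kB*T = 1.381e-23*718.6 = 9.924e-21 J
Step 3: mu/(kB*T) = 1.593
Step 4: z = exp(1.593) = 4.92

4.92


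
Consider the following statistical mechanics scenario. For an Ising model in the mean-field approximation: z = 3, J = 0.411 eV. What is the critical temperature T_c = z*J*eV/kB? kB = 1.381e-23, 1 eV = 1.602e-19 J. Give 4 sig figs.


Step 1: z*J = 3*0.411 = 1.233 eV
Step 2: Convert to Joules: 1.233*1.602e-19 = 1.975e-19 J
Step 3: T_c = 1.975e-19 / 1.381e-23 = 1.43e+04 K

1.43e+04


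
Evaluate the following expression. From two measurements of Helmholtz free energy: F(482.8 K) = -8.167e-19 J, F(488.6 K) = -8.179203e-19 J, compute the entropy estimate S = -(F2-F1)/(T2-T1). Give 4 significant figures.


Step 1: dF = F2 - F1 = -8.179203e-19 - (-8.167e-19) = -1.2203e-21 J
Step 2: dT = T2 - T1 = 488.6 - 482.8 = 5.8 K
Step 3: S = -dF/dT = -(-1.2203e-21)/5.8 = 2.104e-22 J/K

2.104e-22


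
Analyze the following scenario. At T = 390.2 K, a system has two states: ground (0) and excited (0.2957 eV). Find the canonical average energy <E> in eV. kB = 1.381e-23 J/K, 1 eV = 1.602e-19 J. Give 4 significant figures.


Step 1: beta*E = 0.2957*1.602e-19/(1.381e-23*390.2) = 8.791
Step 2: exp(-beta*E) = 0.0001521
Step 3: <E> = 0.2957*0.0001521/(1+0.0001521) = 4.497e-05 eV

4.497e-05


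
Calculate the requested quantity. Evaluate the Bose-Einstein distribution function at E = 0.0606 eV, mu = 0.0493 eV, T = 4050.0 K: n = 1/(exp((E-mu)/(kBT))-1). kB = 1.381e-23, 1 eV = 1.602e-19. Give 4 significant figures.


Step 1: (E - mu) = 0.0113 eV
Step 2: x = (E-mu)*eV/(kB*T) = 0.0113*1.602e-19/(1.381e-23*4050.0) = 0.03237
Step 3: exp(x) = 1.033
Step 4: n = 1/(exp(x)-1) = 30.4

30.4


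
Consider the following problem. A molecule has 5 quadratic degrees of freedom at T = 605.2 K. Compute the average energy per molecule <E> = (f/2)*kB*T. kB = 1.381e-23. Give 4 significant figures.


Step 1: f/2 = 5/2 = 2.5
Step 2: kB*T = 1.381e-23 * 605.2 = 8.358e-21
Step 3: <E> = 2.5 * 8.358e-21 = 2.089e-20 J

2.089e-20


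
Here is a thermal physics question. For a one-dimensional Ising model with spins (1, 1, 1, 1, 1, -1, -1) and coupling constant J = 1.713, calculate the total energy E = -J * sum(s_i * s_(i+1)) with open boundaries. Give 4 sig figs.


Step 1: Nearest-neighbor products: 1, 1, 1, 1, -1, 1
Step 2: Sum of products = 4
Step 3: E = -1.713 * 4 = -6.852

-6.852


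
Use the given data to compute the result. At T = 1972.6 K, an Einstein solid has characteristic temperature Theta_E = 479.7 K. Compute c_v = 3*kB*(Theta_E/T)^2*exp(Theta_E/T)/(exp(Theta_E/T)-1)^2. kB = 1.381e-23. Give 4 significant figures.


Step 1: x = Theta_E/T = 479.7/1972.6 = 0.2432
Step 2: x^2 = 0.05914
Step 3: exp(x) = 1.275
Step 4: c_v = 3*1.381e-23*0.05914*1.275/(1.275-1)^2 = 4.123e-23

4.123e-23


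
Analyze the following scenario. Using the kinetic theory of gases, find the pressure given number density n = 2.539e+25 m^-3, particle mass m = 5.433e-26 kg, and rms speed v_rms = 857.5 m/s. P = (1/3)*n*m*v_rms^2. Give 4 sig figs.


Step 1: v_rms^2 = 857.5^2 = 7.353e+05
Step 2: n*m = 2.539e+25*5.433e-26 = 1.379
Step 3: P = (1/3)*1.379*7.353e+05 = 3.381e+05 Pa

3.381e+05


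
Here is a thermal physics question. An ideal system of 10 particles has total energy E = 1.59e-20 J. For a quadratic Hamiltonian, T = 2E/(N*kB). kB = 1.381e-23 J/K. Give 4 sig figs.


Step 1: Numerator = 2*E = 2*1.59e-20 = 3.18e-20 J
Step 2: Denominator = N*kB = 10*1.381e-23 = 1.381e-22
Step 3: T = 3.18e-20 / 1.381e-22 = 230.3 K

230.3


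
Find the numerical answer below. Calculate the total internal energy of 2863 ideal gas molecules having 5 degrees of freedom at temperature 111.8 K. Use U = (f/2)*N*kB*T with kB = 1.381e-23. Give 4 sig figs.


Step 1: f/2 = 5/2 = 2.5
Step 2: N*kB*T = 2863*1.381e-23*111.8 = 4.42e-18
Step 3: U = 2.5 * 4.42e-18 = 1.105e-17 J

1.105e-17


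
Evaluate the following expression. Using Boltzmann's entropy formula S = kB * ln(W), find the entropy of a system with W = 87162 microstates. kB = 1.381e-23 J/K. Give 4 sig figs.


Step 1: ln(W) = ln(87162) = 11.38
Step 2: S = kB * ln(W) = 1.381e-23 * 11.38
Step 3: S = 1.571e-22 J/K

1.571e-22


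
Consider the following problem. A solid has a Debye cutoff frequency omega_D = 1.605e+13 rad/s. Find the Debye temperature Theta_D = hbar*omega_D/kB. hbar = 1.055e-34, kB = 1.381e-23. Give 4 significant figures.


Step 1: hbar*omega_D = 1.055e-34 * 1.605e+13 = 1.693e-21 J
Step 2: Theta_D = 1.693e-21 / 1.381e-23
Step 3: Theta_D = 122.6 K

122.6


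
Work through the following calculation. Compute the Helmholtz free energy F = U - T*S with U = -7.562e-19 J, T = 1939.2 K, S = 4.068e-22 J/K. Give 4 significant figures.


Step 1: T*S = 1939.2 * 4.068e-22 = 7.889e-19 J
Step 2: F = U - T*S = -7.562e-19 - 7.889e-19
Step 3: F = -1.545e-18 J

-1.545e-18


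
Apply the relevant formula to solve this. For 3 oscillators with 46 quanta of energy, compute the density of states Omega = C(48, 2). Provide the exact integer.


Step 1: Use binomial coefficient C(48, 2)
Step 2: Numerator = 48! / 46!
Step 3: Denominator = 2!
Step 4: Omega = 1128

1128


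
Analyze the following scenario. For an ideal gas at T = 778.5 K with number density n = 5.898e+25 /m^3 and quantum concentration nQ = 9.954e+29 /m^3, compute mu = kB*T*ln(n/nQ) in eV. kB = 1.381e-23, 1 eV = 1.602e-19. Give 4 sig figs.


Step 1: n/nQ = 5.898e+25/9.954e+29 = 5.925e-05
Step 2: ln(n/nQ) = -9.734
Step 3: mu = kB*T*ln(n/nQ) = 1.075e-20*-9.734 = -1.046e-19 J
Step 4: Convert to eV: -1.046e-19/1.602e-19 = -0.6532 eV

-0.6532


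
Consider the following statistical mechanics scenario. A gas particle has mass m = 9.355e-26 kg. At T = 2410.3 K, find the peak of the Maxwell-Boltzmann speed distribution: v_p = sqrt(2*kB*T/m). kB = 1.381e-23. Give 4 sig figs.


Step 1: Numerator = 2*kB*T = 2*1.381e-23*2410.3 = 6.657e-20
Step 2: Ratio = 6.657e-20 / 9.355e-26 = 7.116e+05
Step 3: v_p = sqrt(7.116e+05) = 843.6 m/s

843.6


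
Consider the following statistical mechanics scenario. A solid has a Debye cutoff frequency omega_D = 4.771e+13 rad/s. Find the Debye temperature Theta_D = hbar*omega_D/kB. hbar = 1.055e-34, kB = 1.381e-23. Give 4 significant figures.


Step 1: hbar*omega_D = 1.055e-34 * 4.771e+13 = 5.033e-21 J
Step 2: Theta_D = 5.033e-21 / 1.381e-23
Step 3: Theta_D = 364.5 K

364.5


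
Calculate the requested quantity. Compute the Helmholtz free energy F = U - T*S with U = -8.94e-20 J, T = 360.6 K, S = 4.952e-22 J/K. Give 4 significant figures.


Step 1: T*S = 360.6 * 4.952e-22 = 1.786e-19 J
Step 2: F = U - T*S = -8.94e-20 - 1.786e-19
Step 3: F = -2.68e-19 J

-2.68e-19


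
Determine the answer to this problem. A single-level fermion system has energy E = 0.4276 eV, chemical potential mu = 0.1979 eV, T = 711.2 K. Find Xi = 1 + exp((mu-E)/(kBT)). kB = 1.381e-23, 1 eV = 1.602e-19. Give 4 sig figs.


Step 1: (mu - E) = 0.1979 - 0.4276 = -0.2297 eV
Step 2: x = (mu-E)*eV/(kB*T) = -0.2297*1.602e-19/(1.381e-23*711.2) = -3.747
Step 3: exp(x) = 0.0236
Step 4: Xi = 1 + 0.0236 = 1.024

1.024


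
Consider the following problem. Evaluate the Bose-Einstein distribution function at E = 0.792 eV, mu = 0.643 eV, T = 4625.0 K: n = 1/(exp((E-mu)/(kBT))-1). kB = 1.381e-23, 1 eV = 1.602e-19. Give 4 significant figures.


Step 1: (E - mu) = 0.149 eV
Step 2: x = (E-mu)*eV/(kB*T) = 0.149*1.602e-19/(1.381e-23*4625.0) = 0.3737
Step 3: exp(x) = 1.453
Step 4: n = 1/(exp(x)-1) = 2.207

2.207


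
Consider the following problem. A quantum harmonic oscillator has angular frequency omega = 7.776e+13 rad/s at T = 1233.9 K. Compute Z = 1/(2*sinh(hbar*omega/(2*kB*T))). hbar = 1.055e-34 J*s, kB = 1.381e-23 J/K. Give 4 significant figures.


Step 1: Compute x = hbar*omega/(kB*T) = 1.055e-34*7.776e+13/(1.381e-23*1233.9) = 0.4814
Step 2: x/2 = 0.2407
Step 3: sinh(x/2) = 0.243
Step 4: Z = 1/(2*0.243) = 2.057

2.057


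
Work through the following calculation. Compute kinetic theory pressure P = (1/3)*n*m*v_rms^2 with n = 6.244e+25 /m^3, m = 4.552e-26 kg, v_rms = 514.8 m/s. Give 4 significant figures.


Step 1: v_rms^2 = 514.8^2 = 2.65e+05
Step 2: n*m = 6.244e+25*4.552e-26 = 2.842
Step 3: P = (1/3)*2.842*2.65e+05 = 2.511e+05 Pa

2.511e+05


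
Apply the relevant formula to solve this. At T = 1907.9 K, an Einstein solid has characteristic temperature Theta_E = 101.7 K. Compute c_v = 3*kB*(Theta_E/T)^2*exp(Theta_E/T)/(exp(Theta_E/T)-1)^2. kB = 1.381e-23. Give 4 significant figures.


Step 1: x = Theta_E/T = 101.7/1907.9 = 0.0533
Step 2: x^2 = 0.002841
Step 3: exp(x) = 1.055
Step 4: c_v = 3*1.381e-23*0.002841*1.055/(1.055-1)^2 = 4.142e-23

4.142e-23


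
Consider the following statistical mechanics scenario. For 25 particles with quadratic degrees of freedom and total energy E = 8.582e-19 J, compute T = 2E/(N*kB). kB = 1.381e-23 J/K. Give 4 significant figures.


Step 1: Numerator = 2*E = 2*8.582e-19 = 1.716e-18 J
Step 2: Denominator = N*kB = 25*1.381e-23 = 3.452e-22
Step 3: T = 1.716e-18 / 3.452e-22 = 4971 K

4971


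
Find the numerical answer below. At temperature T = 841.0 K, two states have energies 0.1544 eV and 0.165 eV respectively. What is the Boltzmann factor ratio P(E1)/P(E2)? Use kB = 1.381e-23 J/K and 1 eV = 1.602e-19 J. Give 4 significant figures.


Step 1: Compute energy difference dE = E1 - E2 = 0.1544 - 0.165 = -0.0106 eV
Step 2: Convert to Joules: dE_J = -0.0106 * 1.602e-19 = -1.698e-21 J
Step 3: Compute exponent = -dE_J / (kB * T) = -(-1.698e-21) / (1.381e-23 * 841.0) = 0.1462
Step 4: P(E1)/P(E2) = exp(0.1462) = 1.157

1.157


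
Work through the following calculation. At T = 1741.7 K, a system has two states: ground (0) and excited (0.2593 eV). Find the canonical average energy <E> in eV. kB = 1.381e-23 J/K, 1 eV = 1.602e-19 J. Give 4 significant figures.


Step 1: beta*E = 0.2593*1.602e-19/(1.381e-23*1741.7) = 1.727
Step 2: exp(-beta*E) = 0.1778
Step 3: <E> = 0.2593*0.1778/(1+0.1778) = 0.03915 eV

0.03915


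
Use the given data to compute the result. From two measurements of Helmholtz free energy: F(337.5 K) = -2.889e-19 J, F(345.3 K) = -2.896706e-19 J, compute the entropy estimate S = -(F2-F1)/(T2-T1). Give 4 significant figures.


Step 1: dF = F2 - F1 = -2.896706e-19 - (-2.889e-19) = -7.706e-22 J
Step 2: dT = T2 - T1 = 345.3 - 337.5 = 7.8 K
Step 3: S = -dF/dT = -(-7.706e-22)/7.8 = 9.879e-23 J/K

9.879e-23


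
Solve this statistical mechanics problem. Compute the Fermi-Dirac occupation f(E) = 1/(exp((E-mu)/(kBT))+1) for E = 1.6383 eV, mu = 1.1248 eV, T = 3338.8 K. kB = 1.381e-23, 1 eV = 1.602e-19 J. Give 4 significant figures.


Step 1: (E - mu) = 1.6383 - 1.1248 = 0.5135 eV
Step 2: Convert: (E-mu)*eV = 8.226e-20 J
Step 3: x = (E-mu)*eV/(kB*T) = 1.784
Step 4: f = 1/(exp(1.784)+1) = 0.1438

0.1438


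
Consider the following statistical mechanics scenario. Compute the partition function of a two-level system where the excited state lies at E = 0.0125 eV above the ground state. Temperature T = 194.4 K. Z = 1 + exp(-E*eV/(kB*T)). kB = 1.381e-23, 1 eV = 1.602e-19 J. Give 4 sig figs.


Step 1: Compute beta*E = E*eV/(kB*T) = 0.0125*1.602e-19/(1.381e-23*194.4) = 0.7459
Step 2: exp(-beta*E) = exp(-0.7459) = 0.4743
Step 3: Z = 1 + 0.4743 = 1.474

1.474


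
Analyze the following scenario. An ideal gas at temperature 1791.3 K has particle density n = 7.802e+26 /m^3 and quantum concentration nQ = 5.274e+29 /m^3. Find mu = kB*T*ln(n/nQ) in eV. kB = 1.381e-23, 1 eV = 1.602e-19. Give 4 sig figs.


Step 1: n/nQ = 7.802e+26/5.274e+29 = 0.001479
Step 2: ln(n/nQ) = -6.516
Step 3: mu = kB*T*ln(n/nQ) = 2.474e-20*-6.516 = -1.612e-19 J
Step 4: Convert to eV: -1.612e-19/1.602e-19 = -1.006 eV

-1.006


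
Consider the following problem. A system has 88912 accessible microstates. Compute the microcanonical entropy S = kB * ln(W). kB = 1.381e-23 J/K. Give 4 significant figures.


Step 1: ln(W) = ln(88912) = 11.4
Step 2: S = kB * ln(W) = 1.381e-23 * 11.4
Step 3: S = 1.574e-22 J/K

1.574e-22


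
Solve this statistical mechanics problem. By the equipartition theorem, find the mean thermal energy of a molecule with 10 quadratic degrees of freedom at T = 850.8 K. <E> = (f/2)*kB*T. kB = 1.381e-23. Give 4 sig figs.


Step 1: f/2 = 10/2 = 5
Step 2: kB*T = 1.381e-23 * 850.8 = 1.175e-20
Step 3: <E> = 5 * 1.175e-20 = 5.875e-20 J

5.875e-20


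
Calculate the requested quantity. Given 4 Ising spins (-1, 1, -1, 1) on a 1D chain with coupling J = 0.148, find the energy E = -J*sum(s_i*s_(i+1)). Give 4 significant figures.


Step 1: Nearest-neighbor products: -1, -1, -1
Step 2: Sum of products = -3
Step 3: E = -0.148 * -3 = 0.444

0.444


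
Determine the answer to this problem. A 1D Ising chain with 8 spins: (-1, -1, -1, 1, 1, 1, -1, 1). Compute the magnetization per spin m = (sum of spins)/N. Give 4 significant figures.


Step 1: Count up spins (+1): 4, down spins (-1): 4
Step 2: Total magnetization M = 4 - 4 = 0
Step 3: m = M/N = 0/8 = 0

0


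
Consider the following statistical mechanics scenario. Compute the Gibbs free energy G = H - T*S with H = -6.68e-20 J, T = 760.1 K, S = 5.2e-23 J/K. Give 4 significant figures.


Step 1: T*S = 760.1 * 5.2e-23 = 3.953e-20 J
Step 2: G = H - T*S = -6.68e-20 - 3.953e-20
Step 3: G = -1.063e-19 J

-1.063e-19


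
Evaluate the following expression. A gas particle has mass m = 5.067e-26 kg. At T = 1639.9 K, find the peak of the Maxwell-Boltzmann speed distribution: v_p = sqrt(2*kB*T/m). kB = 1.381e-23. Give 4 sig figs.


Step 1: Numerator = 2*kB*T = 2*1.381e-23*1639.9 = 4.529e-20
Step 2: Ratio = 4.529e-20 / 5.067e-26 = 8.939e+05
Step 3: v_p = sqrt(8.939e+05) = 945.5 m/s

945.5


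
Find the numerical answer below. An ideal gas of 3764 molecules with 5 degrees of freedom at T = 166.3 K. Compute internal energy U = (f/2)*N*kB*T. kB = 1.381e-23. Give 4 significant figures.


Step 1: f/2 = 5/2 = 2.5
Step 2: N*kB*T = 3764*1.381e-23*166.3 = 8.644e-18
Step 3: U = 2.5 * 8.644e-18 = 2.161e-17 J

2.161e-17


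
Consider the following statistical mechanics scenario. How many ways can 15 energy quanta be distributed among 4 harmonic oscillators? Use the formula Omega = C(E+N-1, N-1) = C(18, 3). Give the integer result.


Step 1: Use binomial coefficient C(18, 3)
Step 2: Numerator = 18! / 15!
Step 3: Denominator = 3!
Step 4: Omega = 816

816


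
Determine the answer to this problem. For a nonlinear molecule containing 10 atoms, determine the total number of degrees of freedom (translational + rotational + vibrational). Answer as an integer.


Step 1: Translational DOF = 3
Step 2: Rotational DOF (nonlinear) = 3
Step 3: Vibrational DOF = 3*10 - 6 = 24
Step 4: Total = 3 + 3 + 24 = 30

30


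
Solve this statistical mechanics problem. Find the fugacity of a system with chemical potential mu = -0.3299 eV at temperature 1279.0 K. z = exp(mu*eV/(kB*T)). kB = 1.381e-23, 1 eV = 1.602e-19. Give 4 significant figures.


Step 1: Convert mu to Joules: -0.3299*1.602e-19 = -5.285e-20 J
Step 2: kB*T = 1.381e-23*1279.0 = 1.766e-20 J
Step 3: mu/(kB*T) = -2.992
Step 4: z = exp(-2.992) = 0.05018

0.05018


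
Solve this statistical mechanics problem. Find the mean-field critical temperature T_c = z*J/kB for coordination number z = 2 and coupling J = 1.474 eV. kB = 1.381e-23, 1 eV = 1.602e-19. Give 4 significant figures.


Step 1: z*J = 2*1.474 = 2.948 eV
Step 2: Convert to Joules: 2.948*1.602e-19 = 4.723e-19 J
Step 3: T_c = 4.723e-19 / 1.381e-23 = 3.42e+04 K

3.42e+04


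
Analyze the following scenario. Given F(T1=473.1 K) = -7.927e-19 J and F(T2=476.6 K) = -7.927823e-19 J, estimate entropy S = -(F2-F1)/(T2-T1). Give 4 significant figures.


Step 1: dF = F2 - F1 = -7.927823e-19 - (-7.927e-19) = -8.23e-23 J
Step 2: dT = T2 - T1 = 476.6 - 473.1 = 3.5 K
Step 3: S = -dF/dT = -(-8.23e-23)/3.5 = 2.351e-23 J/K

2.351e-23


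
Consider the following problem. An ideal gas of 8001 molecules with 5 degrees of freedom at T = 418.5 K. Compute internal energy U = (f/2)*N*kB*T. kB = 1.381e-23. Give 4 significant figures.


Step 1: f/2 = 5/2 = 2.5
Step 2: N*kB*T = 8001*1.381e-23*418.5 = 4.624e-17
Step 3: U = 2.5 * 4.624e-17 = 1.156e-16 J

1.156e-16


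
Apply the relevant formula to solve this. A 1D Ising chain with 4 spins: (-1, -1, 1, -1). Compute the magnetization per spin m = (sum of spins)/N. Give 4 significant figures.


Step 1: Count up spins (+1): 1, down spins (-1): 3
Step 2: Total magnetization M = 1 - 3 = -2
Step 3: m = M/N = -2/4 = -0.5

-0.5


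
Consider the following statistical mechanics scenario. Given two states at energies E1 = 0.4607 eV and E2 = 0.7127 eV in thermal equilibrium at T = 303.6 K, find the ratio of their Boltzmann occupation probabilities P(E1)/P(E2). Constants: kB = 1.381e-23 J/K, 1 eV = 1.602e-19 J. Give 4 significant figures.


Step 1: Compute energy difference dE = E1 - E2 = 0.4607 - 0.7127 = -0.252 eV
Step 2: Convert to Joules: dE_J = -0.252 * 1.602e-19 = -4.037e-20 J
Step 3: Compute exponent = -dE_J / (kB * T) = -(-4.037e-20) / (1.381e-23 * 303.6) = 9.629
Step 4: P(E1)/P(E2) = exp(9.629) = 1.519e+04

1.519e+04


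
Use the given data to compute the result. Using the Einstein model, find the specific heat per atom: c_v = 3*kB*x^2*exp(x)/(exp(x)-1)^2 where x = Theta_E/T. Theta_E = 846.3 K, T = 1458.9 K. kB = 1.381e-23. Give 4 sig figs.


Step 1: x = Theta_E/T = 846.3/1458.9 = 0.5801
Step 2: x^2 = 0.3365
Step 3: exp(x) = 1.786
Step 4: c_v = 3*1.381e-23*0.3365*1.786/(1.786-1)^2 = 4.029e-23

4.029e-23


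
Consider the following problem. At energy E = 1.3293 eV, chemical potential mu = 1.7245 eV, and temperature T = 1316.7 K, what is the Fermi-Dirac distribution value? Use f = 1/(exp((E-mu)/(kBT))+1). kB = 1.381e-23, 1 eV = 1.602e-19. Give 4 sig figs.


Step 1: (E - mu) = 1.3293 - 1.7245 = -0.3952 eV
Step 2: Convert: (E-mu)*eV = -6.331e-20 J
Step 3: x = (E-mu)*eV/(kB*T) = -3.482
Step 4: f = 1/(exp(-3.482)+1) = 0.9702

0.9702


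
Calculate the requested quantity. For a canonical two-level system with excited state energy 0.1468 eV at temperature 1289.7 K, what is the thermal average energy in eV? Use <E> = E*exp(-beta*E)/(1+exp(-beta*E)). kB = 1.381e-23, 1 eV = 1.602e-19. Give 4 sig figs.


Step 1: beta*E = 0.1468*1.602e-19/(1.381e-23*1289.7) = 1.32
Step 2: exp(-beta*E) = 0.267
Step 3: <E> = 0.1468*0.267/(1+0.267) = 0.03094 eV

0.03094


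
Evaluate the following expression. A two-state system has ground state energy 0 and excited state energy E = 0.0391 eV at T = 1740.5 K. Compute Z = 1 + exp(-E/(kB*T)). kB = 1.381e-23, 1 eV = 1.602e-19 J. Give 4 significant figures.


Step 1: Compute beta*E = E*eV/(kB*T) = 0.0391*1.602e-19/(1.381e-23*1740.5) = 0.2606
Step 2: exp(-beta*E) = exp(-0.2606) = 0.7706
Step 3: Z = 1 + 0.7706 = 1.771

1.771


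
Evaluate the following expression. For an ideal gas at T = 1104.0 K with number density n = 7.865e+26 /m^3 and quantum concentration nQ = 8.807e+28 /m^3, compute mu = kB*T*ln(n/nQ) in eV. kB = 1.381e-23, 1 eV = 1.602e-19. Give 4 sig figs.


Step 1: n/nQ = 7.865e+26/8.807e+28 = 0.00893
Step 2: ln(n/nQ) = -4.718
Step 3: mu = kB*T*ln(n/nQ) = 1.525e-20*-4.718 = -7.194e-20 J
Step 4: Convert to eV: -7.194e-20/1.602e-19 = -0.449 eV

-0.449


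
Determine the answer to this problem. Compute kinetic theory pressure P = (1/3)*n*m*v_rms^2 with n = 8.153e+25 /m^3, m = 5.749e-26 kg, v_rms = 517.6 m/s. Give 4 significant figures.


Step 1: v_rms^2 = 517.6^2 = 2.679e+05
Step 2: n*m = 8.153e+25*5.749e-26 = 4.687
Step 3: P = (1/3)*4.687*2.679e+05 = 4.186e+05 Pa

4.186e+05


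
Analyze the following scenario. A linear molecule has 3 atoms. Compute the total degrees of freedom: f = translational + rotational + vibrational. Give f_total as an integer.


Step 1: Translational DOF = 3
Step 2: Rotational DOF (linear) = 2
Step 3: Vibrational DOF = 3*3 - 5 = 4
Step 4: Total = 3 + 2 + 4 = 9

9


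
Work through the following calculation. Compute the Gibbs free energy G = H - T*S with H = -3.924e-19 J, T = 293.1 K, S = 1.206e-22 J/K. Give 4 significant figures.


Step 1: T*S = 293.1 * 1.206e-22 = 3.535e-20 J
Step 2: G = H - T*S = -3.924e-19 - 3.535e-20
Step 3: G = -4.277e-19 J

-4.277e-19


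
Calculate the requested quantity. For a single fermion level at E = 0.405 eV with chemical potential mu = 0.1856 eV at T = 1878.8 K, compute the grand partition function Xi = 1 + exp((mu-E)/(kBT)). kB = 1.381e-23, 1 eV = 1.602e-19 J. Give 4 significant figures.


Step 1: (mu - E) = 0.1856 - 0.405 = -0.2194 eV
Step 2: x = (mu-E)*eV/(kB*T) = -0.2194*1.602e-19/(1.381e-23*1878.8) = -1.355
Step 3: exp(x) = 0.258
Step 4: Xi = 1 + 0.258 = 1.258

1.258


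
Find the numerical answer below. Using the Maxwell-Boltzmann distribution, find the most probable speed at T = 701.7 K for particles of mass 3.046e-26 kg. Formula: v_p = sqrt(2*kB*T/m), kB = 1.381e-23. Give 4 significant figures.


Step 1: Numerator = 2*kB*T = 2*1.381e-23*701.7 = 1.938e-20
Step 2: Ratio = 1.938e-20 / 3.046e-26 = 6.363e+05
Step 3: v_p = sqrt(6.363e+05) = 797.7 m/s

797.7


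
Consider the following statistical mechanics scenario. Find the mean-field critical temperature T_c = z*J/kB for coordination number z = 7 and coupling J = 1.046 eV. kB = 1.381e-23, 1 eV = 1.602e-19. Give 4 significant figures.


Step 1: z*J = 7*1.046 = 7.322 eV
Step 2: Convert to Joules: 7.322*1.602e-19 = 1.173e-18 J
Step 3: T_c = 1.173e-18 / 1.381e-23 = 8.494e+04 K

8.494e+04


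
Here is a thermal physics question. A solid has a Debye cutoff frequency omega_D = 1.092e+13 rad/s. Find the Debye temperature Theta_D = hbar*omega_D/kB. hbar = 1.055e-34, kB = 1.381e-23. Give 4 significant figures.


Step 1: hbar*omega_D = 1.055e-34 * 1.092e+13 = 1.152e-21 J
Step 2: Theta_D = 1.152e-21 / 1.381e-23
Step 3: Theta_D = 83.42 K

83.42


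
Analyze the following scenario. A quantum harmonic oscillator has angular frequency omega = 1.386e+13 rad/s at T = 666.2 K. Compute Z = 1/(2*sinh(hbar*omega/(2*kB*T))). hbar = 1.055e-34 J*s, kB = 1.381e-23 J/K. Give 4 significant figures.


Step 1: Compute x = hbar*omega/(kB*T) = 1.055e-34*1.386e+13/(1.381e-23*666.2) = 0.1589
Step 2: x/2 = 0.07947
Step 3: sinh(x/2) = 0.07955
Step 4: Z = 1/(2*0.07955) = 6.285

6.285


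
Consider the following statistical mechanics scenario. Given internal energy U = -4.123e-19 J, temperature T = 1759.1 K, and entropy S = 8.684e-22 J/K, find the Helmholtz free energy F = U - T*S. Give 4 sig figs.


Step 1: T*S = 1759.1 * 8.684e-22 = 1.528e-18 J
Step 2: F = U - T*S = -4.123e-19 - 1.528e-18
Step 3: F = -1.94e-18 J

-1.94e-18


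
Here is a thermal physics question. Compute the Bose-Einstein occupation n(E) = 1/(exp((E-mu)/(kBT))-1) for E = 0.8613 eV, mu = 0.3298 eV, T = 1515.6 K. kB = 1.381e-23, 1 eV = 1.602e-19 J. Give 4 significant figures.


Step 1: (E - mu) = 0.5315 eV
Step 2: x = (E-mu)*eV/(kB*T) = 0.5315*1.602e-19/(1.381e-23*1515.6) = 4.068
Step 3: exp(x) = 58.44
Step 4: n = 1/(exp(x)-1) = 0.01741

0.01741


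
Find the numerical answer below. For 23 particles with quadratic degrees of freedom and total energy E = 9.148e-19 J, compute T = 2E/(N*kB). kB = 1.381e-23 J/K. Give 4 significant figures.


Step 1: Numerator = 2*E = 2*9.148e-19 = 1.83e-18 J
Step 2: Denominator = N*kB = 23*1.381e-23 = 3.176e-22
Step 3: T = 1.83e-18 / 3.176e-22 = 5760 K

5760


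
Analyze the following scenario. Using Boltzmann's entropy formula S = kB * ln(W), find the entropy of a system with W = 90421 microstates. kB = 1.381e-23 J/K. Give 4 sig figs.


Step 1: ln(W) = ln(90421) = 11.41
Step 2: S = kB * ln(W) = 1.381e-23 * 11.41
Step 3: S = 1.576e-22 J/K

1.576e-22


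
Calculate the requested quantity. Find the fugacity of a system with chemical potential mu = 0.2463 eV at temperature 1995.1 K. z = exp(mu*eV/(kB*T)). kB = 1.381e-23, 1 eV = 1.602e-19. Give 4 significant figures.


Step 1: Convert mu to Joules: 0.2463*1.602e-19 = 3.946e-20 J
Step 2: kB*T = 1.381e-23*1995.1 = 2.755e-20 J
Step 3: mu/(kB*T) = 1.432
Step 4: z = exp(1.432) = 4.187

4.187


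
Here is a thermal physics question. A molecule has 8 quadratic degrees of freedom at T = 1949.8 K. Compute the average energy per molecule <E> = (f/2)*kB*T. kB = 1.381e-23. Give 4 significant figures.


Step 1: f/2 = 8/2 = 4
Step 2: kB*T = 1.381e-23 * 1949.8 = 2.693e-20
Step 3: <E> = 4 * 2.693e-20 = 1.077e-19 J

1.077e-19


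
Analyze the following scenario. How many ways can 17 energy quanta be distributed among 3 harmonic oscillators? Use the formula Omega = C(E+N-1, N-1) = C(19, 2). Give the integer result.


Step 1: Use binomial coefficient C(19, 2)
Step 2: Numerator = 19! / 17!
Step 3: Denominator = 2!
Step 4: Omega = 171

171


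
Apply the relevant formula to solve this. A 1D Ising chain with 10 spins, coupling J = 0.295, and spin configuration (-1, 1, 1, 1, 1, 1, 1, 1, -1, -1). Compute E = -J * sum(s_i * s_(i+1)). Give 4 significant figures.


Step 1: Nearest-neighbor products: -1, 1, 1, 1, 1, 1, 1, -1, 1
Step 2: Sum of products = 5
Step 3: E = -0.295 * 5 = -1.475

-1.475


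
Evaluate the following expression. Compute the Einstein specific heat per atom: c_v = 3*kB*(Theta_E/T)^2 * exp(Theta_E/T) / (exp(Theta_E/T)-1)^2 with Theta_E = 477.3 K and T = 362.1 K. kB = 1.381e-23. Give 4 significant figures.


Step 1: x = Theta_E/T = 477.3/362.1 = 1.318
Step 2: x^2 = 1.738
Step 3: exp(x) = 3.736
Step 4: c_v = 3*1.381e-23*1.738*3.736/(3.736-1)^2 = 3.592e-23

3.592e-23


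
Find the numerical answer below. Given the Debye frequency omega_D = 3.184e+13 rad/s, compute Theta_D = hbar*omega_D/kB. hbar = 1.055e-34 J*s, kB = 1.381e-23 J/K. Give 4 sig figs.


Step 1: hbar*omega_D = 1.055e-34 * 3.184e+13 = 3.359e-21 J
Step 2: Theta_D = 3.359e-21 / 1.381e-23
Step 3: Theta_D = 243.2 K

243.2


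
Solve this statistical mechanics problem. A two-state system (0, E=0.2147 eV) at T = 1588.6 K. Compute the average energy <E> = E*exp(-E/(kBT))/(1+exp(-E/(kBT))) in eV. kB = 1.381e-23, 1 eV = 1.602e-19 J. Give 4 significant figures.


Step 1: beta*E = 0.2147*1.602e-19/(1.381e-23*1588.6) = 1.568
Step 2: exp(-beta*E) = 0.2085
Step 3: <E> = 0.2147*0.2085/(1+0.2085) = 0.03704 eV

0.03704


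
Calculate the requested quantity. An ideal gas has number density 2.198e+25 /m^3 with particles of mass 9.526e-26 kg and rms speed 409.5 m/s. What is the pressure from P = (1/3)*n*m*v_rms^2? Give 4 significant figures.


Step 1: v_rms^2 = 409.5^2 = 1.677e+05
Step 2: n*m = 2.198e+25*9.526e-26 = 2.094
Step 3: P = (1/3)*2.094*1.677e+05 = 1.17e+05 Pa

1.17e+05


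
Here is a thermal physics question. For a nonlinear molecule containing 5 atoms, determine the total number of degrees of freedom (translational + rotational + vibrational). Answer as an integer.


Step 1: Translational DOF = 3
Step 2: Rotational DOF (nonlinear) = 3
Step 3: Vibrational DOF = 3*5 - 6 = 9
Step 4: Total = 3 + 3 + 9 = 15

15


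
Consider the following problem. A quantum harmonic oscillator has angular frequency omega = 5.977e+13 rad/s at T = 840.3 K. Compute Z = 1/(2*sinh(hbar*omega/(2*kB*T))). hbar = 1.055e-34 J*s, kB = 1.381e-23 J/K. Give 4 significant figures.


Step 1: Compute x = hbar*omega/(kB*T) = 1.055e-34*5.977e+13/(1.381e-23*840.3) = 0.5434
Step 2: x/2 = 0.2717
Step 3: sinh(x/2) = 0.275
Step 4: Z = 1/(2*0.275) = 1.818

1.818


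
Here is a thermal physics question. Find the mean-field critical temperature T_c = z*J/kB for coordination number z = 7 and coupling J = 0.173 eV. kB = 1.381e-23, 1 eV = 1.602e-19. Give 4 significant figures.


Step 1: z*J = 7*0.173 = 1.211 eV
Step 2: Convert to Joules: 1.211*1.602e-19 = 1.94e-19 J
Step 3: T_c = 1.94e-19 / 1.381e-23 = 1.405e+04 K

1.405e+04


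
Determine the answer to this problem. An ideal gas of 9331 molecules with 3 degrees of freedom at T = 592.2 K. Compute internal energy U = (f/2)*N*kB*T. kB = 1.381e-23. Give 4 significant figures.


Step 1: f/2 = 3/2 = 1.5
Step 2: N*kB*T = 9331*1.381e-23*592.2 = 7.631e-17
Step 3: U = 1.5 * 7.631e-17 = 1.145e-16 J

1.145e-16


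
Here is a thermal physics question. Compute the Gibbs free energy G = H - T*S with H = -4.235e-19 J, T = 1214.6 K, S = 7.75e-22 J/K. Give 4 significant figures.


Step 1: T*S = 1214.6 * 7.75e-22 = 9.413e-19 J
Step 2: G = H - T*S = -4.235e-19 - 9.413e-19
Step 3: G = -1.365e-18 J

-1.365e-18


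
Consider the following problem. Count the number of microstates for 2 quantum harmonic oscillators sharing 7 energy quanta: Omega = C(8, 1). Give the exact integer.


Step 1: Use binomial coefficient C(8, 1)
Step 2: Numerator = 8! / 7!
Step 3: Denominator = 1!
Step 4: Omega = 8

8


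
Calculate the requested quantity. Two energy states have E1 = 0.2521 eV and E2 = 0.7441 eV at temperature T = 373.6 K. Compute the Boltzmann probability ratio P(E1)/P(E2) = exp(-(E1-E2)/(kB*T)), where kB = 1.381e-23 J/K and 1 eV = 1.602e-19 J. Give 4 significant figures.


Step 1: Compute energy difference dE = E1 - E2 = 0.2521 - 0.7441 = -0.492 eV
Step 2: Convert to Joules: dE_J = -0.492 * 1.602e-19 = -7.882e-20 J
Step 3: Compute exponent = -dE_J / (kB * T) = -(-7.882e-20) / (1.381e-23 * 373.6) = 15.28
Step 4: P(E1)/P(E2) = exp(15.28) = 4.311e+06

4.311e+06


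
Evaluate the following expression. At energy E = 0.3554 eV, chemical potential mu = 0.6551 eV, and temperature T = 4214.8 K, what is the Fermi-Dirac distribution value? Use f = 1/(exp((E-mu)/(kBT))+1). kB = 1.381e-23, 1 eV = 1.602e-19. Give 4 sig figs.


Step 1: (E - mu) = 0.3554 - 0.6551 = -0.2997 eV
Step 2: Convert: (E-mu)*eV = -4.801e-20 J
Step 3: x = (E-mu)*eV/(kB*T) = -0.8249
Step 4: f = 1/(exp(-0.8249)+1) = 0.6953

0.6953


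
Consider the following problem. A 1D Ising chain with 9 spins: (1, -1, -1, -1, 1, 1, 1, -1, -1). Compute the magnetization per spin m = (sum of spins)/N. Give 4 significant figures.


Step 1: Count up spins (+1): 4, down spins (-1): 5
Step 2: Total magnetization M = 4 - 5 = -1
Step 3: m = M/N = -1/9 = -0.1111

-0.1111


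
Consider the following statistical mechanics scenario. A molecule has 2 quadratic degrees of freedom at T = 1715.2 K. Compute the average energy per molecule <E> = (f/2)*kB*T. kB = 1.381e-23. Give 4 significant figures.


Step 1: f/2 = 2/2 = 1
Step 2: kB*T = 1.381e-23 * 1715.2 = 2.369e-20
Step 3: <E> = 1 * 2.369e-20 = 2.369e-20 J

2.369e-20


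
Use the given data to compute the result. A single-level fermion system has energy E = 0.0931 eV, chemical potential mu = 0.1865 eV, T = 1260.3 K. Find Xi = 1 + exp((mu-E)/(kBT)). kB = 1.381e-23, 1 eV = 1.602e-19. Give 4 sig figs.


Step 1: (mu - E) = 0.1865 - 0.0931 = 0.0934 eV
Step 2: x = (mu-E)*eV/(kB*T) = 0.0934*1.602e-19/(1.381e-23*1260.3) = 0.8597
Step 3: exp(x) = 2.362
Step 4: Xi = 1 + 2.362 = 3.362

3.362


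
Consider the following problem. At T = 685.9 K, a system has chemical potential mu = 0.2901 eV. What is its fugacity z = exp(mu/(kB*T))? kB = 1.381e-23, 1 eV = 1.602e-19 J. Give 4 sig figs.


Step 1: Convert mu to Joules: 0.2901*1.602e-19 = 4.647e-20 J
Step 2: kB*T = 1.381e-23*685.9 = 9.472e-21 J
Step 3: mu/(kB*T) = 4.906
Step 4: z = exp(4.906) = 135.1

135.1


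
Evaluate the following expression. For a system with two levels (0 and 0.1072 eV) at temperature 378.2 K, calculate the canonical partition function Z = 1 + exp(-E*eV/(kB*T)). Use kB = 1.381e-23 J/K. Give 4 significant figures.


Step 1: Compute beta*E = E*eV/(kB*T) = 0.1072*1.602e-19/(1.381e-23*378.2) = 3.288
Step 2: exp(-beta*E) = exp(-3.288) = 0.03733
Step 3: Z = 1 + 0.03733 = 1.037

1.037


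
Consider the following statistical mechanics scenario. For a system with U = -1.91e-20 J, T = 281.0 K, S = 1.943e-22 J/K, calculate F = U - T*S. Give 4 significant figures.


Step 1: T*S = 281.0 * 1.943e-22 = 5.46e-20 J
Step 2: F = U - T*S = -1.91e-20 - 5.46e-20
Step 3: F = -7.37e-20 J

-7.37e-20


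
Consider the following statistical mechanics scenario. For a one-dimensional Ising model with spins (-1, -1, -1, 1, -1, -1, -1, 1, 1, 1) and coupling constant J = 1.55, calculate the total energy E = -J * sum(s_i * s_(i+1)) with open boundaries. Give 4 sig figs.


Step 1: Nearest-neighbor products: 1, 1, -1, -1, 1, 1, -1, 1, 1
Step 2: Sum of products = 3
Step 3: E = -1.55 * 3 = -4.65

-4.65


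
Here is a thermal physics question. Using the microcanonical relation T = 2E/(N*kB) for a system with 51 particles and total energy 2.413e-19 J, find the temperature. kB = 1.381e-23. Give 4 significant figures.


Step 1: Numerator = 2*E = 2*2.413e-19 = 4.826e-19 J
Step 2: Denominator = N*kB = 51*1.381e-23 = 7.043e-22
Step 3: T = 4.826e-19 / 7.043e-22 = 685.2 K

685.2


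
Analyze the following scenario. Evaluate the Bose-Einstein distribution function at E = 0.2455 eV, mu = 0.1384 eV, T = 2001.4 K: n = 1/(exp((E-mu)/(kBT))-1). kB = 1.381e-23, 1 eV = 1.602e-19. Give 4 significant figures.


Step 1: (E - mu) = 0.1071 eV
Step 2: x = (E-mu)*eV/(kB*T) = 0.1071*1.602e-19/(1.381e-23*2001.4) = 0.6208
Step 3: exp(x) = 1.86
Step 4: n = 1/(exp(x)-1) = 1.162

1.162


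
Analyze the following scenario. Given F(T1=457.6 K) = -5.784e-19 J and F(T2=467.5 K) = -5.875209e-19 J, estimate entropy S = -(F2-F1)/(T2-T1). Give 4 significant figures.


Step 1: dF = F2 - F1 = -5.875209e-19 - (-5.784e-19) = -9.1209e-21 J
Step 2: dT = T2 - T1 = 467.5 - 457.6 = 9.9 K
Step 3: S = -dF/dT = -(-9.1209e-21)/9.9 = 9.213e-22 J/K

9.213e-22


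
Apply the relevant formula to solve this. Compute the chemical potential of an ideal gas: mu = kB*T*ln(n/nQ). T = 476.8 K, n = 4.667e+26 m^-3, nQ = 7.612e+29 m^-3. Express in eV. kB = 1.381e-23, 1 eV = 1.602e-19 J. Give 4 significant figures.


Step 1: n/nQ = 4.667e+26/7.612e+29 = 0.0006131
Step 2: ln(n/nQ) = -7.397
Step 3: mu = kB*T*ln(n/nQ) = 6.585e-21*-7.397 = -4.871e-20 J
Step 4: Convert to eV: -4.871e-20/1.602e-19 = -0.304 eV

-0.304


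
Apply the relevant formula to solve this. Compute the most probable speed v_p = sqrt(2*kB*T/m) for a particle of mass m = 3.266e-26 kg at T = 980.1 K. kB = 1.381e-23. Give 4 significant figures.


Step 1: Numerator = 2*kB*T = 2*1.381e-23*980.1 = 2.707e-20
Step 2: Ratio = 2.707e-20 / 3.266e-26 = 8.289e+05
Step 3: v_p = sqrt(8.289e+05) = 910.4 m/s

910.4


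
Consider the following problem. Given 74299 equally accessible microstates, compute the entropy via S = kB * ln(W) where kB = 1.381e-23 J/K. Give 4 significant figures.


Step 1: ln(W) = ln(74299) = 11.22
Step 2: S = kB * ln(W) = 1.381e-23 * 11.22
Step 3: S = 1.549e-22 J/K

1.549e-22


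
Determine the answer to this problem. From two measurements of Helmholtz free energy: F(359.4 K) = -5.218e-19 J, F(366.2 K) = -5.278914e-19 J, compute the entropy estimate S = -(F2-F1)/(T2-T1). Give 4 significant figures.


Step 1: dF = F2 - F1 = -5.278914e-19 - (-5.218e-19) = -6.0914e-21 J
Step 2: dT = T2 - T1 = 366.2 - 359.4 = 6.8 K
Step 3: S = -dF/dT = -(-6.0914e-21)/6.8 = 8.958e-22 J/K

8.958e-22


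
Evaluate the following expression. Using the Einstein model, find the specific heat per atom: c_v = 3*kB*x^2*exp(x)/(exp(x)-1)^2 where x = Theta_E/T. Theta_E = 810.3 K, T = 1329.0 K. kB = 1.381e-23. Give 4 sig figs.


Step 1: x = Theta_E/T = 810.3/1329.0 = 0.6097
Step 2: x^2 = 0.3717
Step 3: exp(x) = 1.84
Step 4: c_v = 3*1.381e-23*0.3717*1.84/(1.84-1)^2 = 4.017e-23

4.017e-23


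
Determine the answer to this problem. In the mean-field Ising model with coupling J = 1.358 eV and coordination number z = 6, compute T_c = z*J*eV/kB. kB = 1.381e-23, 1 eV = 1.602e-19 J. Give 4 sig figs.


Step 1: z*J = 6*1.358 = 8.148 eV
Step 2: Convert to Joules: 8.148*1.602e-19 = 1.305e-18 J
Step 3: T_c = 1.305e-18 / 1.381e-23 = 9.452e+04 K

9.452e+04


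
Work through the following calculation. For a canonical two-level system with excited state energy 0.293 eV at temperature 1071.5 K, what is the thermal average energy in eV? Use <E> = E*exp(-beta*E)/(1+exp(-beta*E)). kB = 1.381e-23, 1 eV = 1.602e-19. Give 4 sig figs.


Step 1: beta*E = 0.293*1.602e-19/(1.381e-23*1071.5) = 3.172
Step 2: exp(-beta*E) = 0.04192
Step 3: <E> = 0.293*0.04192/(1+0.04192) = 0.01179 eV

0.01179


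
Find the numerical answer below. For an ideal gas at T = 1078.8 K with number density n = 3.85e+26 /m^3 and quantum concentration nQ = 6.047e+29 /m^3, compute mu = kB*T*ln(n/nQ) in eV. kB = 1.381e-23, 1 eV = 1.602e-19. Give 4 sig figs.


Step 1: n/nQ = 3.85e+26/6.047e+29 = 0.0006367
Step 2: ln(n/nQ) = -7.359
Step 3: mu = kB*T*ln(n/nQ) = 1.49e-20*-7.359 = -1.096e-19 J
Step 4: Convert to eV: -1.096e-19/1.602e-19 = -0.6844 eV

-0.6844


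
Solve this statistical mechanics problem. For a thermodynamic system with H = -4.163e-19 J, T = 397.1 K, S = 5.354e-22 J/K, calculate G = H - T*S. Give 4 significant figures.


Step 1: T*S = 397.1 * 5.354e-22 = 2.126e-19 J
Step 2: G = H - T*S = -4.163e-19 - 2.126e-19
Step 3: G = -6.289e-19 J

-6.289e-19


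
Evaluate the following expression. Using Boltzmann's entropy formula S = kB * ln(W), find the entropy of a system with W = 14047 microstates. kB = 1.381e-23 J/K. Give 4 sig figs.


Step 1: ln(W) = ln(14047) = 9.55
Step 2: S = kB * ln(W) = 1.381e-23 * 9.55
Step 3: S = 1.319e-22 J/K

1.319e-22


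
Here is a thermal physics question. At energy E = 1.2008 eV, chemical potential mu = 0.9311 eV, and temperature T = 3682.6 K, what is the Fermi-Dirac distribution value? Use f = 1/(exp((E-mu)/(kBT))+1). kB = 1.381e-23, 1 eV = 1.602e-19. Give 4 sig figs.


Step 1: (E - mu) = 1.2008 - 0.9311 = 0.2697 eV
Step 2: Convert: (E-mu)*eV = 4.321e-20 J
Step 3: x = (E-mu)*eV/(kB*T) = 0.8496
Step 4: f = 1/(exp(0.8496)+1) = 0.2995

0.2995


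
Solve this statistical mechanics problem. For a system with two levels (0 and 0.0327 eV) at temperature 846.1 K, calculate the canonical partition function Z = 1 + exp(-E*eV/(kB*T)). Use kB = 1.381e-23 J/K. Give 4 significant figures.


Step 1: Compute beta*E = E*eV/(kB*T) = 0.0327*1.602e-19/(1.381e-23*846.1) = 0.4483
Step 2: exp(-beta*E) = exp(-0.4483) = 0.6387
Step 3: Z = 1 + 0.6387 = 1.639

1.639
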